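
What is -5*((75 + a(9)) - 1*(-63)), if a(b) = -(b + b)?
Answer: -600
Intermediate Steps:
a(b) = -2*b
-5*((75 + a(9)) - 1*(-63)) = -5*((75 - 2*9) - 1*(-63)) = -5*((75 - 18) + 63) = -5*(57 + 63) = -5*120 = -600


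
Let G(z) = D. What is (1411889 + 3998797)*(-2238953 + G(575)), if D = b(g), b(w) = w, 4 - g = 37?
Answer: -12114450204396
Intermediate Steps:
g = -33 (g = 4 - 1*37 = 4 - 37 = -33)
D = -33
G(z) = -33
(1411889 + 3998797)*(-2238953 + G(575)) = (1411889 + 3998797)*(-2238953 - 33) = 5410686*(-2238986) = -12114450204396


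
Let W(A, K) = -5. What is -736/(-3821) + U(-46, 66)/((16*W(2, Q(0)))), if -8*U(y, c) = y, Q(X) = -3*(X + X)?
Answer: 147637/1222720 ≈ 0.12074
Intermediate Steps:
Q(X) = -6*X
U(y, c) = -y/8
-736/(-3821) + U(-46, 66)/((16*W(2, Q(0)))) = -736/(-3821) + (-1/8*(-46))/((16*(-5))) = -736*(-1/3821) + (23/4)/(-80) = 736/3821 + (23/4)*(-1/80) = 736/3821 - 23/320 = 147637/1222720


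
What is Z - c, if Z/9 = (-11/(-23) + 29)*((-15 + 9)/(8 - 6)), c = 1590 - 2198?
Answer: -4322/23 ≈ -187.91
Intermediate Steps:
c = -608
Z = -18306/23 (Z = 9*((-11/(-23) + 29)*((-15 + 9)/(8 - 6))) = 9*((-11*(-1/23) + 29)*(-6/2)) = 9*((11/23 + 29)*(-6*½)) = 9*((678/23)*(-3)) = 9*(-2034/23) = -18306/23 ≈ -795.91)
Z - c = -18306/23 - 1*(-608) = -18306/23 + 608 = -4322/23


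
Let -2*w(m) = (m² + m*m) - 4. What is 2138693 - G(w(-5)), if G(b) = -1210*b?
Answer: 2110863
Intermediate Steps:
w(m) = 2 - m² (w(m) = -((m² + m*m) - 4)/2 = -((m² + m²) - 4)/2 = -(2*m² - 4)/2 = -(-4 + 2*m²)/2 = 2 - m²)
2138693 - G(w(-5)) = 2138693 - (-1210)*(2 - 1*(-5)²) = 2138693 - (-1210)*(2 - 1*25) = 2138693 - (-1210)*(2 - 25) = 2138693 - (-1210)*(-23) = 2138693 - 1*27830 = 2138693 - 27830 = 2110863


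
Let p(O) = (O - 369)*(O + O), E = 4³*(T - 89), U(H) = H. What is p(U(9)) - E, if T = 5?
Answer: -1104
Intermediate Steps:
E = -5376 (E = 4³*(5 - 89) = 64*(-84) = -5376)
p(O) = 2*O*(-369 + O) (p(O) = (-369 + O)*(2*O) = 2*O*(-369 + O))
p(U(9)) - E = 2*9*(-369 + 9) - 1*(-5376) = 2*9*(-360) + 5376 = -6480 + 5376 = -1104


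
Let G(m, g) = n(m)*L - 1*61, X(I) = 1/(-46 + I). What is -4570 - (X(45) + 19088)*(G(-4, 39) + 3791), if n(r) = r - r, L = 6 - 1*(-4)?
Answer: -71199080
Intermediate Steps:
L = 10 (L = 6 + 4 = 10)
n(r) = 0
G(m, g) = -61 (G(m, g) = 0*10 - 1*61 = 0 - 61 = -61)
-4570 - (X(45) + 19088)*(G(-4, 39) + 3791) = -4570 - (1/(-46 + 45) + 19088)*(-61 + 3791) = -4570 - (1/(-1) + 19088)*3730 = -4570 - (-1 + 19088)*3730 = -4570 - 19087*3730 = -4570 - 1*71194510 = -4570 - 71194510 = -71199080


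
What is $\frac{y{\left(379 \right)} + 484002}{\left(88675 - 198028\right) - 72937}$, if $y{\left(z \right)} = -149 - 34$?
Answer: $- \frac{483819}{182290} \approx -2.6541$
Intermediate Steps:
$y{\left(z \right)} = -183$ ($y{\left(z \right)} = -149 - 34 = -183$)
$\frac{y{\left(379 \right)} + 484002}{\left(88675 - 198028\right) - 72937} = \frac{-183 + 484002}{\left(88675 - 198028\right) - 72937} = \frac{483819}{\left(88675 - 198028\right) - 72937} = \frac{483819}{-109353 - 72937} = \frac{483819}{-182290} = 483819 \left(- \frac{1}{182290}\right) = - \frac{483819}{182290}$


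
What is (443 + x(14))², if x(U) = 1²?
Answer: 197136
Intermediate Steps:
x(U) = 1
(443 + x(14))² = (443 + 1)² = 444² = 197136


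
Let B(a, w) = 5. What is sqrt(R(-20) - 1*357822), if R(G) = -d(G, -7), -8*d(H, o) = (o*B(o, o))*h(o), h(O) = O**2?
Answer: I*sqrt(5728582)/4 ≈ 598.36*I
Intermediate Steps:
d(H, o) = -5*o**3/8 (d(H, o) = -o*5*o**2/8 = -5*o*o**2/8 = -5*o**3/8)
R(G) = -1715/8 (R(G) = -(-5)*(-7)**3/8 = -(-5)*(-343)/8 = -1*1715/8 = -1715/8)
sqrt(R(-20) - 1*357822) = sqrt(-1715/8 - 1*357822) = sqrt(-1715/8 - 357822) = sqrt(-2864291/8) = I*sqrt(5728582)/4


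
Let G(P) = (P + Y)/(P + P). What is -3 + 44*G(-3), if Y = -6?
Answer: 63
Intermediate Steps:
G(P) = (-6 + P)/(2*P) (G(P) = (P - 6)/(P + P) = (-6 + P)/((2*P)) = (-6 + P)*(1/(2*P)) = (-6 + P)/(2*P))
-3 + 44*G(-3) = -3 + 44*((½)*(-6 - 3)/(-3)) = -3 + 44*((½)*(-⅓)*(-9)) = -3 + 44*(3/2) = -3 + 66 = 63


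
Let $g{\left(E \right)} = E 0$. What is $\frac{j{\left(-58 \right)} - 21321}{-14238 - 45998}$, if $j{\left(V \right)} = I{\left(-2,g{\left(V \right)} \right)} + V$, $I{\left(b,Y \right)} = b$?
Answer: $\frac{21381}{60236} \approx 0.35495$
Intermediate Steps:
$g{\left(E \right)} = 0$
$j{\left(V \right)} = -2 + V$
$\frac{j{\left(-58 \right)} - 21321}{-14238 - 45998} = \frac{\left(-2 - 58\right) - 21321}{-14238 - 45998} = \frac{-60 - 21321}{-60236} = \left(-21381\right) \left(- \frac{1}{60236}\right) = \frac{21381}{60236}$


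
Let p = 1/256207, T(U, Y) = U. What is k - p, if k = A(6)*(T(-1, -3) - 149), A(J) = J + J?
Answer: -461172601/256207 ≈ -1800.0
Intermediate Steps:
A(J) = 2*J
k = -1800 (k = (2*6)*(-1 - 149) = 12*(-150) = -1800)
p = 1/256207 ≈ 3.9031e-6
k - p = -1800 - 1*1/256207 = -1800 - 1/256207 = -461172601/256207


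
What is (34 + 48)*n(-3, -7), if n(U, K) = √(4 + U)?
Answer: 82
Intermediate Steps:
(34 + 48)*n(-3, -7) = (34 + 48)*√(4 - 3) = 82*√1 = 82*1 = 82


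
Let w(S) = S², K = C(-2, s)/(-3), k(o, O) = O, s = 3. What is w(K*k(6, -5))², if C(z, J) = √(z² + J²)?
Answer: 105625/81 ≈ 1304.0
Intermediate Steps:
C(z, J) = √(J² + z²)
K = -√13/3 (K = √(3² + (-2)²)/(-3) = √(9 + 4)*(-⅓) = √13*(-⅓) = -√13/3 ≈ -1.2019)
w(K*k(6, -5))² = ((-√13/3*(-5))²)² = ((5*√13/3)²)² = (325/9)² = 105625/81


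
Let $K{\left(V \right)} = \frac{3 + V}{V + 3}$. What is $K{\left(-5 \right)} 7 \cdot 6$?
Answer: $42$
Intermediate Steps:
$K{\left(V \right)} = 1$ ($K{\left(V \right)} = \frac{3 + V}{3 + V} = 1$)
$K{\left(-5 \right)} 7 \cdot 6 = 1 \cdot 7 \cdot 6 = 7 \cdot 6 = 42$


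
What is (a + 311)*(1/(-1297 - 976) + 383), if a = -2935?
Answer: -2284344192/2273 ≈ -1.0050e+6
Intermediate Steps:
(a + 311)*(1/(-1297 - 976) + 383) = (-2935 + 311)*(1/(-1297 - 976) + 383) = -2624*(1/(-2273) + 383) = -2624*(-1/2273 + 383) = -2624*870558/2273 = -2284344192/2273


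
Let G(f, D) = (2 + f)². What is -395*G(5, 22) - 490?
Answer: -19845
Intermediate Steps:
-395*G(5, 22) - 490 = -395*(2 + 5)² - 490 = -395*7² - 490 = -395*49 - 490 = -19355 - 490 = -19845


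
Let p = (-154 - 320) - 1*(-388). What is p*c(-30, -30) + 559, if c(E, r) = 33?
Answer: -2279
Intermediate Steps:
p = -86 (p = -474 + 388 = -86)
p*c(-30, -30) + 559 = -86*33 + 559 = -2838 + 559 = -2279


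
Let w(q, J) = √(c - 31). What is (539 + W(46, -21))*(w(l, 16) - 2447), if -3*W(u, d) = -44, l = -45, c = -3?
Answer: -4064467/3 + 1661*I*√34/3 ≈ -1.3548e+6 + 3228.4*I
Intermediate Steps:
W(u, d) = 44/3 (W(u, d) = -⅓*(-44) = 44/3)
w(q, J) = I*√34 (w(q, J) = √(-3 - 31) = √(-34) = I*√34)
(539 + W(46, -21))*(w(l, 16) - 2447) = (539 + 44/3)*(I*√34 - 2447) = 1661*(-2447 + I*√34)/3 = -4064467/3 + 1661*I*√34/3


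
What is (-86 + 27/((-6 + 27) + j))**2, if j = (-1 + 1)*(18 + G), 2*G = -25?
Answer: 351649/49 ≈ 7176.5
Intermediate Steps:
G = -25/2 (G = (1/2)*(-25) = -25/2 ≈ -12.500)
j = 0 (j = (-1 + 1)*(18 - 25/2) = 0*(11/2) = 0)
(-86 + 27/((-6 + 27) + j))**2 = (-86 + 27/((-6 + 27) + 0))**2 = (-86 + 27/(21 + 0))**2 = (-86 + 27/21)**2 = (-86 + 27*(1/21))**2 = (-86 + 9/7)**2 = (-593/7)**2 = 351649/49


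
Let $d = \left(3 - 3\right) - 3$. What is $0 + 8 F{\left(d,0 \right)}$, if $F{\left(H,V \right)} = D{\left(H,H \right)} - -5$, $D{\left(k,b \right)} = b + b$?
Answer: $-8$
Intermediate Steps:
$D{\left(k,b \right)} = 2 b$
$d = -3$ ($d = 0 - 3 = -3$)
$F{\left(H,V \right)} = 5 + 2 H$ ($F{\left(H,V \right)} = 2 H - -5 = 2 H + 5 = 5 + 2 H$)
$0 + 8 F{\left(d,0 \right)} = 0 + 8 \left(5 + 2 \left(-3\right)\right) = 0 + 8 \left(5 - 6\right) = 0 + 8 \left(-1\right) = 0 - 8 = -8$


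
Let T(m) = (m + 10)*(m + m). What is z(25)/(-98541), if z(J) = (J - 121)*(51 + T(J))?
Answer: 57632/32847 ≈ 1.7546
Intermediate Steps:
T(m) = 2*m*(10 + m) (T(m) = (10 + m)*(2*m) = 2*m*(10 + m))
z(J) = (-121 + J)*(51 + 2*J*(10 + J)) (z(J) = (J - 121)*(51 + 2*J*(10 + J)) = (-121 + J)*(51 + 2*J*(10 + J)))
z(25)/(-98541) = (-6171 - 2369*25 - 222*25² + 2*25³)/(-98541) = (-6171 - 59225 - 222*625 + 2*15625)*(-1/98541) = (-6171 - 59225 - 138750 + 31250)*(-1/98541) = -172896*(-1/98541) = 57632/32847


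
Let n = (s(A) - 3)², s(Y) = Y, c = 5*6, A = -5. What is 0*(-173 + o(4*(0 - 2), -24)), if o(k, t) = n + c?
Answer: 0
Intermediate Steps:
c = 30
n = 64 (n = (-5 - 3)² = (-8)² = 64)
o(k, t) = 94 (o(k, t) = 64 + 30 = 94)
0*(-173 + o(4*(0 - 2), -24)) = 0*(-173 + 94) = 0*(-79) = 0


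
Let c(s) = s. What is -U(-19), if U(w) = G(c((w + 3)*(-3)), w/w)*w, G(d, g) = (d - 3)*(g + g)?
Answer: 1710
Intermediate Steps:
G(d, g) = 2*g*(-3 + d) (G(d, g) = (-3 + d)*(2*g) = 2*g*(-3 + d))
U(w) = w*(-24 - 6*w) (U(w) = (2*(w/w)*(-3 + (w + 3)*(-3)))*w = (2*1*(-3 + (3 + w)*(-3)))*w = (2*1*(-3 + (-9 - 3*w)))*w = (2*1*(-12 - 3*w))*w = (-24 - 6*w)*w = w*(-24 - 6*w))
-U(-19) = -(-6)*(-19)*(4 - 19) = -(-6)*(-19)*(-15) = -1*(-1710) = 1710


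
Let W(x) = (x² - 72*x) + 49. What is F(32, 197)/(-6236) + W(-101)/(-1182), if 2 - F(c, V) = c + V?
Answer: -54499439/3685476 ≈ -14.788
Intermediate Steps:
W(x) = 49 + x² - 72*x
F(c, V) = 2 - V - c (F(c, V) = 2 - (c + V) = 2 - (V + c) = 2 + (-V - c) = 2 - V - c)
F(32, 197)/(-6236) + W(-101)/(-1182) = (2 - 1*197 - 1*32)/(-6236) + (49 + (-101)² - 72*(-101))/(-1182) = (2 - 197 - 32)*(-1/6236) + (49 + 10201 + 7272)*(-1/1182) = -227*(-1/6236) + 17522*(-1/1182) = 227/6236 - 8761/591 = -54499439/3685476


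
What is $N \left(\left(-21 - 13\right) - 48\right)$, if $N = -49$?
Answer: $4018$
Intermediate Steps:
$N \left(\left(-21 - 13\right) - 48\right) = - 49 \left(\left(-21 - 13\right) - 48\right) = - 49 \left(-34 - 48\right) = \left(-49\right) \left(-82\right) = 4018$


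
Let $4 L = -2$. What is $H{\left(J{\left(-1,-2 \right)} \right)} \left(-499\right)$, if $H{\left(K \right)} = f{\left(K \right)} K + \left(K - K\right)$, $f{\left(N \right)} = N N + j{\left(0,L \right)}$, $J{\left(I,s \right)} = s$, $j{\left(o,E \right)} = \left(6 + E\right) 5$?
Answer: $31437$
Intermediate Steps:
$L = - \frac{1}{2}$ ($L = \frac{1}{4} \left(-2\right) = - \frac{1}{2} \approx -0.5$)
$j{\left(o,E \right)} = 30 + 5 E$
$f{\left(N \right)} = \frac{55}{2} + N^{2}$ ($f{\left(N \right)} = N N + \left(30 + 5 \left(- \frac{1}{2}\right)\right) = N^{2} + \left(30 - \frac{5}{2}\right) = N^{2} + \frac{55}{2} = \frac{55}{2} + N^{2}$)
$H{\left(K \right)} = K \left(\frac{55}{2} + K^{2}\right)$ ($H{\left(K \right)} = \left(\frac{55}{2} + K^{2}\right) K + \left(K - K\right) = K \left(\frac{55}{2} + K^{2}\right) + 0 = K \left(\frac{55}{2} + K^{2}\right)$)
$H{\left(J{\left(-1,-2 \right)} \right)} \left(-499\right) = - 2 \left(\frac{55}{2} + \left(-2\right)^{2}\right) \left(-499\right) = - 2 \left(\frac{55}{2} + 4\right) \left(-499\right) = \left(-2\right) \frac{63}{2} \left(-499\right) = \left(-63\right) \left(-499\right) = 31437$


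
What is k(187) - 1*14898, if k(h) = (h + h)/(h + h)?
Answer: -14897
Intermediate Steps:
k(h) = 1 (k(h) = (2*h)/((2*h)) = (2*h)*(1/(2*h)) = 1)
k(187) - 1*14898 = 1 - 1*14898 = 1 - 14898 = -14897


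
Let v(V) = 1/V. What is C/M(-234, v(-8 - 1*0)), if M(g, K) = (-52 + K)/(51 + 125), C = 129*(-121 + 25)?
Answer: 5812224/139 ≈ 41815.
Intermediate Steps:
C = -12384 (C = 129*(-96) = -12384)
M(g, K) = -13/44 + K/176 (M(g, K) = (-52 + K)/176 = (-52 + K)*(1/176) = -13/44 + K/176)
C/M(-234, v(-8 - 1*0)) = -12384/(-13/44 + 1/(176*(-8 - 1*0))) = -12384/(-13/44 + 1/(176*(-8 + 0))) = -12384/(-13/44 + (1/176)/(-8)) = -12384/(-13/44 + (1/176)*(-⅛)) = -12384/(-13/44 - 1/1408) = -12384/(-417/1408) = -12384*(-1408/417) = 5812224/139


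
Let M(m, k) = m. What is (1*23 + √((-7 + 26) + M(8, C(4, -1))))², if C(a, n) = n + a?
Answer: 556 + 138*√3 ≈ 795.02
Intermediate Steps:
C(a, n) = a + n
(1*23 + √((-7 + 26) + M(8, C(4, -1))))² = (1*23 + √((-7 + 26) + 8))² = (23 + √(19 + 8))² = (23 + √27)² = (23 + 3*√3)²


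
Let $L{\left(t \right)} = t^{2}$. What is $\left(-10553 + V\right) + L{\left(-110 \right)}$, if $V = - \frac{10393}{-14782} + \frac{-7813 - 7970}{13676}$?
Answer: $\frac{8227585107}{5319964} \approx 1546.5$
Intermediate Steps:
$V = - \frac{2399201}{5319964}$ ($V = \left(-10393\right) \left(- \frac{1}{14782}\right) + \left(-7813 - 7970\right) \frac{1}{13676} = \frac{547}{778} - \frac{15783}{13676} = - \frac{2399201}{5319964} \approx -0.45098$)
$\left(-10553 + V\right) + L{\left(-110 \right)} = \left(-10553 - \frac{2399201}{5319964}\right) + \left(-110\right)^{2} = - \frac{56143979293}{5319964} + 12100 = \frac{8227585107}{5319964}$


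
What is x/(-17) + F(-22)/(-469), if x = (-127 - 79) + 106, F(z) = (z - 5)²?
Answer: 34507/7973 ≈ 4.3280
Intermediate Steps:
F(z) = (-5 + z)²
x = -100 (x = -206 + 106 = -100)
x/(-17) + F(-22)/(-469) = -100/(-17) + (-5 - 22)²/(-469) = -100*(-1/17) + (-27)²*(-1/469) = 100/17 + 729*(-1/469) = 100/17 - 729/469 = 34507/7973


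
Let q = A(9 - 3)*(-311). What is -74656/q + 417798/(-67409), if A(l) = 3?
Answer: 4642680770/62892597 ≈ 73.819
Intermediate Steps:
q = -933 (q = 3*(-311) = -933)
-74656/q + 417798/(-67409) = -74656/(-933) + 417798/(-67409) = -74656*(-1/933) + 417798*(-1/67409) = 74656/933 - 417798/67409 = 4642680770/62892597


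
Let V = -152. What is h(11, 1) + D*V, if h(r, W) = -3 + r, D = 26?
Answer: -3944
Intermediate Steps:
h(11, 1) + D*V = (-3 + 11) + 26*(-152) = 8 - 3952 = -3944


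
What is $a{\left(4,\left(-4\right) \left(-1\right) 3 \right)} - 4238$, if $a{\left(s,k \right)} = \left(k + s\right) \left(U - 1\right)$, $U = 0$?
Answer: $-4254$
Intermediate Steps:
$a{\left(s,k \right)} = - k - s$ ($a{\left(s,k \right)} = \left(k + s\right) \left(0 - 1\right) = \left(k + s\right) \left(-1\right) = - k - s$)
$a{\left(4,\left(-4\right) \left(-1\right) 3 \right)} - 4238 = \left(- \left(-4\right) \left(-1\right) 3 - 4\right) - 4238 = \left(- 4 \cdot 3 - 4\right) - 4238 = \left(\left(-1\right) 12 - 4\right) - 4238 = \left(-12 - 4\right) - 4238 = -16 - 4238 = -4254$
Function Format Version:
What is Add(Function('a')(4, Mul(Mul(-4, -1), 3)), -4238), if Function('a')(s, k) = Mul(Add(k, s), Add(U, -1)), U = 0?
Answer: -4254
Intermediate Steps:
Function('a')(s, k) = Add(Mul(-1, k), Mul(-1, s)) (Function('a')(s, k) = Mul(Add(k, s), Add(0, -1)) = Mul(Add(k, s), -1) = Add(Mul(-1, k), Mul(-1, s)))
Add(Function('a')(4, Mul(Mul(-4, -1), 3)), -4238) = Add(Add(Mul(-1, Mul(Mul(-4, -1), 3)), Mul(-1, 4)), -4238) = Add(Add(Mul(-1, Mul(4, 3)), -4), -4238) = Add(Add(Mul(-1, 12), -4), -4238) = Add(Add(-12, -4), -4238) = Add(-16, -4238) = -4254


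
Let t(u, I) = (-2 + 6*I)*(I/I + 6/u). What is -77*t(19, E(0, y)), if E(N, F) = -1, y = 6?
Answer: 15400/19 ≈ 810.53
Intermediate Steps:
t(u, I) = (1 + 6/u)*(-2 + 6*I) (t(u, I) = (-2 + 6*I)*(1 + 6/u) = (1 + 6/u)*(-2 + 6*I))
-77*t(19, E(0, y)) = -77*(-2 - 12/19 + 6*(-1) + 36*(-1)/19) = -77*(-2 - 12*1/19 - 6 + 36*(-1)*(1/19)) = -77*(-2 - 12/19 - 6 - 36/19) = -77*(-200/19) = 15400/19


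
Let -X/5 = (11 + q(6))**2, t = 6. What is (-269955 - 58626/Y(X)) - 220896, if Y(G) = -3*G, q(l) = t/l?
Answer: -58905377/120 ≈ -4.9088e+5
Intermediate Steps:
q(l) = 6/l
X = -720 (X = -5*(11 + 6/6)**2 = -5*(11 + 6*(1/6))**2 = -5*(11 + 1)**2 = -5*12**2 = -5*144 = -720)
(-269955 - 58626/Y(X)) - 220896 = (-269955 - 58626/((-3*(-720)))) - 220896 = (-269955 - 58626/2160) - 220896 = (-269955 - 58626*1/2160) - 220896 = (-269955 - 3257/120) - 220896 = -32397857/120 - 220896 = -58905377/120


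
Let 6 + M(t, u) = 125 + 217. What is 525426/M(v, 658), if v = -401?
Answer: 87571/56 ≈ 1563.8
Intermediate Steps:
M(t, u) = 336 (M(t, u) = -6 + (125 + 217) = -6 + 342 = 336)
525426/M(v, 658) = 525426/336 = 525426*(1/336) = 87571/56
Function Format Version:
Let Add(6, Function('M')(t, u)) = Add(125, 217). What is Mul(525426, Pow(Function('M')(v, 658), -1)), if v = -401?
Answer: Rational(87571, 56) ≈ 1563.8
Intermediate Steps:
Function('M')(t, u) = 336 (Function('M')(t, u) = Add(-6, Add(125, 217)) = Add(-6, 342) = 336)
Mul(525426, Pow(Function('M')(v, 658), -1)) = Mul(525426, Pow(336, -1)) = Mul(525426, Rational(1, 336)) = Rational(87571, 56)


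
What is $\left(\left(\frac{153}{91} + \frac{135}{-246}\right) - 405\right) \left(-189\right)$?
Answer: $\frac{81368793}{1066} \approx 76331.0$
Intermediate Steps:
$\left(\left(\frac{153}{91} + \frac{135}{-246}\right) - 405\right) \left(-189\right) = \left(\left(153 \cdot \frac{1}{91} + 135 \left(- \frac{1}{246}\right)\right) - 405\right) \left(-189\right) = \left(\left(\frac{153}{91} - \frac{45}{82}\right) - 405\right) \left(-189\right) = \left(\frac{8451}{7462} - 405\right) \left(-189\right) = \left(- \frac{3013659}{7462}\right) \left(-189\right) = \frac{81368793}{1066}$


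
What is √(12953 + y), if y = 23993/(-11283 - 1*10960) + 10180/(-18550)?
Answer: 4*√1378067100522101990/41260765 ≈ 113.80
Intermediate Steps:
y = -67150389/41260765 (y = 23993/(-11283 - 10960) + 10180*(-1/18550) = 23993/(-22243) - 1018/1855 = 23993*(-1/22243) - 1018/1855 = -23993/22243 - 1018/1855 = -67150389/41260765 ≈ -1.6275)
√(12953 + y) = √(12953 - 67150389/41260765) = √(534383538656/41260765) = 4*√1378067100522101990/41260765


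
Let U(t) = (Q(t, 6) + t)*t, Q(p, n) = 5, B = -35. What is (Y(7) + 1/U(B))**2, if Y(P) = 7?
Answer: 54037201/1102500 ≈ 49.013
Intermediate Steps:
U(t) = t*(5 + t) (U(t) = (5 + t)*t = t*(5 + t))
(Y(7) + 1/U(B))**2 = (7 + 1/(-35*(5 - 35)))**2 = (7 + 1/(-35*(-30)))**2 = (7 + 1/1050)**2 = (7351/1050)**2 = 54037201/1102500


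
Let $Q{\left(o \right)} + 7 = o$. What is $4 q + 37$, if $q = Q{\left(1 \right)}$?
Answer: $13$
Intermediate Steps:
$Q{\left(o \right)} = -7 + o$
$q = -6$ ($q = -7 + 1 = -6$)
$4 q + 37 = 4 \left(-6\right) + 37 = -24 + 37 = 13$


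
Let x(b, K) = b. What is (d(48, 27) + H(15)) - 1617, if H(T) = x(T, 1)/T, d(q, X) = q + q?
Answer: -1520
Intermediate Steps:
d(q, X) = 2*q
H(T) = 1 (H(T) = T/T = 1)
(d(48, 27) + H(15)) - 1617 = (2*48 + 1) - 1617 = (96 + 1) - 1617 = 97 - 1617 = -1520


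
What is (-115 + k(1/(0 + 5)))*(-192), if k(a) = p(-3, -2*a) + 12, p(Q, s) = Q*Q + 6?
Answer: 16896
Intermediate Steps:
p(Q, s) = 6 + Q² (p(Q, s) = Q² + 6 = 6 + Q²)
k(a) = 27 (k(a) = (6 + (-3)²) + 12 = (6 + 9) + 12 = 15 + 12 = 27)
(-115 + k(1/(0 + 5)))*(-192) = (-115 + 27)*(-192) = -88*(-192) = 16896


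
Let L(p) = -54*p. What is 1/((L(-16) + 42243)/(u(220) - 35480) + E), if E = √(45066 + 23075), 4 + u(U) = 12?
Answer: 169899056/9526380683455 + 139806976*√68141/9526380683455 ≈ 0.0038488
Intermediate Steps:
u(U) = 8 (u(U) = -4 + 12 = 8)
E = √68141 ≈ 261.04
1/((L(-16) + 42243)/(u(220) - 35480) + E) = 1/((-54*(-16) + 42243)/(8 - 35480) + √68141) = 1/((864 + 42243)/(-35472) + √68141) = 1/(43107*(-1/35472) + √68141) = 1/(-14369/11824 + √68141)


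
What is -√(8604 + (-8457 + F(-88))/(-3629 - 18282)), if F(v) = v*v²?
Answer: -√4145827922603/21911 ≈ -92.927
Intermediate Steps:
F(v) = v³
-√(8604 + (-8457 + F(-88))/(-3629 - 18282)) = -√(8604 + (-8457 + (-88)³)/(-3629 - 18282)) = -√(8604 + (-8457 - 681472)/(-21911)) = -√(8604 - 689929*(-1/21911)) = -√(8604 + 689929/21911) = -√(189212173/21911) = -√4145827922603/21911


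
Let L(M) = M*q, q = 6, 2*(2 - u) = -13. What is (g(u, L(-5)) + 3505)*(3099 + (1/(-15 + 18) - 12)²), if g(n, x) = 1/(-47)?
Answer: 4796395144/423 ≈ 1.1339e+7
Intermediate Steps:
u = 17/2 (u = 2 - ½*(-13) = 2 + 13/2 = 17/2 ≈ 8.5000)
L(M) = 6*M (L(M) = M*6 = 6*M)
g(n, x) = -1/47
(g(u, L(-5)) + 3505)*(3099 + (1/(-15 + 18) - 12)²) = (-1/47 + 3505)*(3099 + (1/(-15 + 18) - 12)²) = 164734*(3099 + (1/3 - 12)²)/47 = 164734*(3099 + (⅓ - 12)²)/47 = 164734*(3099 + (-35/3)²)/47 = 164734*(3099 + 1225/9)/47 = (164734/47)*(29116/9) = 4796395144/423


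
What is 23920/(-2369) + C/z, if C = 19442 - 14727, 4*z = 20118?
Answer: -9490070/1036077 ≈ -9.1596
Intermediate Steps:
z = 10059/2 (z = (1/4)*20118 = 10059/2 ≈ 5029.5)
C = 4715
23920/(-2369) + C/z = 23920/(-2369) + 4715/(10059/2) = 23920*(-1/2369) + 4715*(2/10059) = -1040/103 + 9430/10059 = -9490070/1036077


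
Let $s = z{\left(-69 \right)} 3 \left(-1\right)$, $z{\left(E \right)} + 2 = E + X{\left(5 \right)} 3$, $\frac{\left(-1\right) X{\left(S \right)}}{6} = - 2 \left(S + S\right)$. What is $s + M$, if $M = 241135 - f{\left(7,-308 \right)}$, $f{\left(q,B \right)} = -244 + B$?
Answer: $240820$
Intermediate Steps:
$X{\left(S \right)} = 24 S$ ($X{\left(S \right)} = - 6 \left(- 2 \left(S + S\right)\right) = - 6 \left(- 2 \cdot 2 S\right) = - 6 \left(- 4 S\right) = 24 S$)
$z{\left(E \right)} = 358 + E$ ($z{\left(E \right)} = -2 + \left(E + 24 \cdot 5 \cdot 3\right) = -2 + \left(E + 120 \cdot 3\right) = -2 + \left(E + 360\right) = -2 + \left(360 + E\right) = 358 + E$)
$M = 241687$ ($M = 241135 - \left(-244 - 308\right) = 241135 - -552 = 241135 + 552 = 241687$)
$s = -867$ ($s = \left(358 - 69\right) 3 \left(-1\right) = 289 \left(-3\right) = -867$)
$s + M = -867 + 241687 = 240820$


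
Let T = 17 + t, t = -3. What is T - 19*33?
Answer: -613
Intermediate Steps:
T = 14 (T = 17 - 3 = 14)
T - 19*33 = 14 - 19*33 = 14 - 627 = -613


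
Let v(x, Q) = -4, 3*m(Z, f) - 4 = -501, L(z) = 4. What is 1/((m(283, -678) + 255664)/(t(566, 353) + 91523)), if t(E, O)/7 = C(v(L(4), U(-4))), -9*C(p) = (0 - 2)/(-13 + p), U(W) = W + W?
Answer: 2800601/7818249 ≈ 0.35821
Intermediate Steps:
U(W) = 2*W
m(Z, f) = -497/3 (m(Z, f) = 4/3 + (⅓)*(-501) = 4/3 - 167 = -497/3)
C(p) = 2/(9*(-13 + p)) (C(p) = -(0 - 2)/(9*(-13 + p)) = -(-2)/(9*(-13 + p)) = 2/(9*(-13 + p)))
t(E, O) = -14/153 (t(E, O) = 7*(2/(9*(-13 - 4))) = 7*((2/9)/(-17)) = 7*((2/9)*(-1/17)) = 7*(-2/153) = -14/153)
1/((m(283, -678) + 255664)/(t(566, 353) + 91523)) = 1/((-497/3 + 255664)/(-14/153 + 91523)) = 1/(766495/(3*(14003005/153))) = 1/((766495/3)*(153/14003005)) = 1/(7818249/2800601) = 2800601/7818249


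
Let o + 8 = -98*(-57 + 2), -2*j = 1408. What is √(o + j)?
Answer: √4678 ≈ 68.396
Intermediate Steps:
j = -704 (j = -½*1408 = -704)
o = 5382 (o = -8 - 98*(-57 + 2) = -8 - 98*(-55) = -8 + 5390 = 5382)
√(o + j) = √(5382 - 704) = √4678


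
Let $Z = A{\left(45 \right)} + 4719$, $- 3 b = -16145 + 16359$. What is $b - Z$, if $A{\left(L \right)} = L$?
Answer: $- \frac{14506}{3} \approx -4835.3$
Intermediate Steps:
$b = - \frac{214}{3}$ ($b = - \frac{-16145 + 16359}{3} = \left(- \frac{1}{3}\right) 214 = - \frac{214}{3} \approx -71.333$)
$Z = 4764$ ($Z = 45 + 4719 = 4764$)
$b - Z = - \frac{214}{3} - 4764 = - \frac{14506}{3}$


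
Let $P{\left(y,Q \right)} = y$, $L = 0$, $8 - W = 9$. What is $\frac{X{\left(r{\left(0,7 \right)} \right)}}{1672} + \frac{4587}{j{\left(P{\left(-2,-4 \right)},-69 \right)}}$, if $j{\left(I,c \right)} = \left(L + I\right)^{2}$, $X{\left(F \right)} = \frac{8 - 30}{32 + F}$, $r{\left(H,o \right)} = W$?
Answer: $\frac{1350871}{1178} \approx 1146.8$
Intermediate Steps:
$W = -1$ ($W = 8 - 9 = -1$)
$r{\left(H,o \right)} = -1$
$X{\left(F \right)} = - \frac{22}{32 + F}$
$j{\left(I,c \right)} = I^{2}$ ($j{\left(I,c \right)} = \left(0 + I\right)^{2} = I^{2}$)
$\frac{X{\left(r{\left(0,7 \right)} \right)}}{1672} + \frac{4587}{j{\left(P{\left(-2,-4 \right)},-69 \right)}} = \frac{\left(-22\right) \frac{1}{32 - 1}}{1672} + \frac{4587}{\left(-2\right)^{2}} = - \frac{22}{31} \cdot \frac{1}{1672} + \frac{4587}{4} = \left(-22\right) \frac{1}{31} \cdot \frac{1}{1672} + 4587 \cdot \frac{1}{4} = \left(- \frac{22}{31}\right) \frac{1}{1672} + \frac{4587}{4} = - \frac{1}{2356} + \frac{4587}{4} = \frac{1350871}{1178}$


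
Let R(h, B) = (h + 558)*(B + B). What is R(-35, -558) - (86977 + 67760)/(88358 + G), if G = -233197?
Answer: -84537734715/144839 ≈ -5.8367e+5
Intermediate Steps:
R(h, B) = 2*B*(558 + h) (R(h, B) = (558 + h)*(2*B) = 2*B*(558 + h))
R(-35, -558) - (86977 + 67760)/(88358 + G) = 2*(-558)*(558 - 35) - (86977 + 67760)/(88358 - 233197) = 2*(-558)*523 - 154737/(-144839) = -583668 - 154737*(-1)/144839 = -583668 - 1*(-154737/144839) = -583668 + 154737/144839 = -84537734715/144839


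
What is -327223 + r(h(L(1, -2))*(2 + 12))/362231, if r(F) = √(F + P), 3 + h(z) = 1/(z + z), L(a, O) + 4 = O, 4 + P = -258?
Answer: -327223 + I*√10986/2173386 ≈ -3.2722e+5 + 4.8226e-5*I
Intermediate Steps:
P = -262 (P = -4 - 258 = -262)
L(a, O) = -4 + O
h(z) = -3 + 1/(2*z) (h(z) = -3 + 1/(z + z) = -3 + 1/(2*z))
r(F) = √(-262 + F) (r(F) = √(F - 262) = √(-262 + F))
-327223 + r(h(L(1, -2))*(2 + 12))/362231 = -327223 + √(-262 + (-3 + 1/(2*(-4 - 2)))*(2 + 12))/362231 = -327223 + √(-262 + (-3 + (½)/(-6))*14)*(1/362231) = -327223 + √(-262 + (-3 + (½)*(-⅙))*14)*(1/362231) = -327223 + √(-262 + (-3 - 1/12)*14)*(1/362231) = -327223 + √(-262 - 37/12*14)*(1/362231) = -327223 + √(-262 - 259/6)*(1/362231) = -327223 + √(-1831/6)*(1/362231) = -327223 + (I*√10986/6)*(1/362231) = -327223 + I*√10986/2173386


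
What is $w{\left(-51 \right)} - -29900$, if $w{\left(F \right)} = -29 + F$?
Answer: $29820$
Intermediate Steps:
$w{\left(-51 \right)} - -29900 = \left(-29 - 51\right) - -29900 = -80 + 29900 = 29820$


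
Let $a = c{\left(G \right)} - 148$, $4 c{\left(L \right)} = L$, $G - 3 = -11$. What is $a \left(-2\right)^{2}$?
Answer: $-600$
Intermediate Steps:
$G = -8$ ($G = 3 - 11 = -8$)
$c{\left(L \right)} = \frac{L}{4}$
$a = -150$ ($a = \frac{1}{4} \left(-8\right) - 148 = -2 - 148 = -150$)
$a \left(-2\right)^{2} = - 150 \left(-2\right)^{2} = \left(-150\right) 4 = -600$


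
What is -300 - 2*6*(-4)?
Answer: -252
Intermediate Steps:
-300 - 2*6*(-4) = -300 - 12*(-4) = -300 - 1*(-48) = -300 + 48 = -252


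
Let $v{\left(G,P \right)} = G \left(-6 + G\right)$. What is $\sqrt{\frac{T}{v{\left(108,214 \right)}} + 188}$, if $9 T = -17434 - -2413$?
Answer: $\frac{\sqrt{70357526}}{612} \approx 13.706$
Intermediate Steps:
$T = -1669$ ($T = \frac{-17434 - -2413}{9} = \frac{-17434 + 2413}{9} = \frac{1}{9} \left(-15021\right) = -1669$)
$\sqrt{\frac{T}{v{\left(108,214 \right)}} + 188} = \sqrt{- \frac{1669}{108 \left(-6 + 108\right)} + 188} = \sqrt{- \frac{1669}{108 \cdot 102} + 188} = \sqrt{- \frac{1669}{11016} + 188} = \sqrt{\frac{2069339}{11016}} = \frac{\sqrt{70357526}}{612}$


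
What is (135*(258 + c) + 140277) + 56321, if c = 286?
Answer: 270038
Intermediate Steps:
(135*(258 + c) + 140277) + 56321 = (135*(258 + 286) + 140277) + 56321 = (135*544 + 140277) + 56321 = (73440 + 140277) + 56321 = 213717 + 56321 = 270038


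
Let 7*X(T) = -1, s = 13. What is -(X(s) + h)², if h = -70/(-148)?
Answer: -29241/268324 ≈ -0.10898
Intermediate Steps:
X(T) = -⅐ (X(T) = (⅐)*(-1) = -⅐)
h = 35/74 (h = -70*(-1/148) = 35/74 ≈ 0.47297)
-(X(s) + h)² = -(-⅐ + 35/74)² = -(171/518)² = -1*29241/268324 = -29241/268324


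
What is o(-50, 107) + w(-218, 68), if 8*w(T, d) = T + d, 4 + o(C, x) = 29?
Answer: 25/4 ≈ 6.2500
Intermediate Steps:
o(C, x) = 25 (o(C, x) = -4 + 29 = 25)
w(T, d) = T/8 + d/8 (w(T, d) = (T + d)/8 = T/8 + d/8)
o(-50, 107) + w(-218, 68) = 25 + ((⅛)*(-218) + (⅛)*68) = 25 + (-109/4 + 17/2) = 25 - 75/4 = 25/4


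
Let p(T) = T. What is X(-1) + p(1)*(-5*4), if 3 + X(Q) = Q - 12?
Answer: -36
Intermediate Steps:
X(Q) = -15 + Q (X(Q) = -3 + (Q - 12) = -3 + (-12 + Q) = -15 + Q)
X(-1) + p(1)*(-5*4) = (-15 - 1) + 1*(-5*4) = -16 + 1*(-20) = -16 - 20 = -36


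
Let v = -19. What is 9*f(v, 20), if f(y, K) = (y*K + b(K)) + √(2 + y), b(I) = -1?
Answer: -3429 + 9*I*√17 ≈ -3429.0 + 37.108*I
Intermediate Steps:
f(y, K) = -1 + √(2 + y) + K*y (f(y, K) = (y*K - 1) + √(2 + y) = (K*y - 1) + √(2 + y) = (-1 + K*y) + √(2 + y) = -1 + √(2 + y) + K*y)
9*f(v, 20) = 9*(-1 + √(2 - 19) + 20*(-19)) = 9*(-1 + √(-17) - 380) = 9*(-1 + I*√17 - 380) = 9*(-381 + I*√17) = -3429 + 9*I*√17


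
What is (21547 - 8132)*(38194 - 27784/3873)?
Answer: 1984046008870/3873 ≈ 5.1228e+8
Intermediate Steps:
(21547 - 8132)*(38194 - 27784/3873) = 13415*(38194 - 27784*1/3873) = 13415*(38194 - 27784/3873) = 13415*(147897578/3873) = 1984046008870/3873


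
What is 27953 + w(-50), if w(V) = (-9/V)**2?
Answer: 69882581/2500 ≈ 27953.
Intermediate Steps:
w(V) = 81/V**2
27953 + w(-50) = 27953 + 81/(-50)**2 = 27953 + 81*(1/2500) = 27953 + 81/2500 = 69882581/2500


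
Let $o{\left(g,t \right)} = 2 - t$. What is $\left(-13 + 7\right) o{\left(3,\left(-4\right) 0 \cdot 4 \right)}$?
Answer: $-12$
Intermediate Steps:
$\left(-13 + 7\right) o{\left(3,\left(-4\right) 0 \cdot 4 \right)} = \left(-13 + 7\right) \left(2 - \left(-4\right) 0 \cdot 4\right) = - 6 \left(2 - 0 \cdot 4\right) = - 6 \left(2 - 0\right) = - 6 \left(2 + 0\right) = \left(-6\right) 2 = -12$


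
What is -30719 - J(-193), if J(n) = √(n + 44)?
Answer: -30719 - I*√149 ≈ -30719.0 - 12.207*I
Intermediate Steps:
J(n) = √(44 + n)
-30719 - J(-193) = -30719 - √(44 - 193) = -30719 - √(-149) = -30719 - I*√149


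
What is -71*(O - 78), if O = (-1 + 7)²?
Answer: 2982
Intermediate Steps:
O = 36 (O = 6² = 36)
-71*(O - 78) = -71*(36 - 78) = -71*(-42) = 2982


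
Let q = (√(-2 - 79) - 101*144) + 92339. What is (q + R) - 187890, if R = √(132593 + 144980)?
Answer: -110095 + √277573 + 9*I ≈ -1.0957e+5 + 9.0*I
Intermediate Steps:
R = √277573 ≈ 526.85
q = 77795 + 9*I (q = (√(-81) - 14544) + 92339 = (9*I - 14544) + 92339 = (-14544 + 9*I) + 92339 = 77795 + 9*I ≈ 77795.0 + 9.0*I)
(q + R) - 187890 = ((77795 + 9*I) + √277573) - 187890 = (77795 + √277573 + 9*I) - 187890 = -110095 + √277573 + 9*I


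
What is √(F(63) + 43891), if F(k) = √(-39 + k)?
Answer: √(43891 + 2*√6) ≈ 209.51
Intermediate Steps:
√(F(63) + 43891) = √(√(-39 + 63) + 43891) = √(√24 + 43891) = √(2*√6 + 43891) = √(43891 + 2*√6)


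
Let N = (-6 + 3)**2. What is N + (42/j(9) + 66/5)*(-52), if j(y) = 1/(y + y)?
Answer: -199947/5 ≈ -39989.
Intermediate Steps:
j(y) = 1/(2*y)
N = 9 (N = (-3)**2 = 9)
N + (42/j(9) + 66/5)*(-52) = 9 + (42/(((1/2)/9)) + 66/5)*(-52) = 9 + (42/(((1/2)*(1/9))) + 66*(1/5))*(-52) = 9 + (42/(1/18) + 66/5)*(-52) = 9 + (42*18 + 66/5)*(-52) = 9 + (756 + 66/5)*(-52) = 9 + (3846/5)*(-52) = 9 - 199992/5 = -199947/5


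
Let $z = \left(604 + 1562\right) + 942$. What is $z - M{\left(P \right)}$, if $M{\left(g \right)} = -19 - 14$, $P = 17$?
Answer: $3141$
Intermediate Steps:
$z = 3108$ ($z = 2166 + 942 = 3108$)
$M{\left(g \right)} = -33$ ($M{\left(g \right)} = -19 - 14 = -33$)
$z - M{\left(P \right)} = 3108 - -33 = 3108 + 33 = 3141$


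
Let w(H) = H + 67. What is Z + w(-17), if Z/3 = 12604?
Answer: 37862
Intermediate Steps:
Z = 37812 (Z = 3*12604 = 37812)
w(H) = 67 + H
Z + w(-17) = 37812 + (67 - 17) = 37812 + 50 = 37862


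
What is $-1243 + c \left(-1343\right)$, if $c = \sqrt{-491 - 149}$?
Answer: $-1243 - 10744 i \sqrt{10} \approx -1243.0 - 33976.0 i$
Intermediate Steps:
$c = 8 i \sqrt{10}$ ($c = \sqrt{-640} = 8 i \sqrt{10} \approx 25.298 i$)
$-1243 + c \left(-1343\right) = -1243 + 8 i \sqrt{10} \left(-1343\right) = -1243 - 10744 i \sqrt{10}$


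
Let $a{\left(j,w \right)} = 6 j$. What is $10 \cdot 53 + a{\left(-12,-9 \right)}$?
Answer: $458$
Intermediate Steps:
$10 \cdot 53 + a{\left(-12,-9 \right)} = 10 \cdot 53 + 6 \left(-12\right) = 530 - 72 = 458$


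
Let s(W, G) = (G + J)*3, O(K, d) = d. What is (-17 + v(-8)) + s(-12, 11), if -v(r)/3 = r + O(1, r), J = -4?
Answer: 52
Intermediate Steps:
s(W, G) = -12 + 3*G (s(W, G) = (G - 4)*3 = (-4 + G)*3 = -12 + 3*G)
v(r) = -6*r (v(r) = -3*(r + r) = -6*r)
(-17 + v(-8)) + s(-12, 11) = (-17 - 6*(-8)) + (-12 + 3*11) = (-17 + 48) + (-12 + 33) = 31 + 21 = 52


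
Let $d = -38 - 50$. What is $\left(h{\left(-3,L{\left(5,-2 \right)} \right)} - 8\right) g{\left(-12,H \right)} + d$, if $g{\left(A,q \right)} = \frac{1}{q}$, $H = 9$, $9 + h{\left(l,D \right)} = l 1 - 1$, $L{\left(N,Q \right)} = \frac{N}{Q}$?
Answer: $- \frac{271}{3} \approx -90.333$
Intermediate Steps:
$h{\left(l,D \right)} = -10 + l$ ($h{\left(l,D \right)} = -9 + \left(l 1 - 1\right) = -9 + \left(l - 1\right) = -9 + \left(-1 + l\right) = -10 + l$)
$d = -88$ ($d = -38 - 50 = -88$)
$\left(h{\left(-3,L{\left(5,-2 \right)} \right)} - 8\right) g{\left(-12,H \right)} + d = \frac{\left(-10 - 3\right) - 8}{9} - 88 = \left(-13 - 8\right) \frac{1}{9} - 88 = \left(-21\right) \frac{1}{9} - 88 = - \frac{7}{3} - 88 = - \frac{271}{3}$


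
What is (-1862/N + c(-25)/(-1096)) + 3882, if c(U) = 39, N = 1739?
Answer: 7396766035/1905944 ≈ 3880.9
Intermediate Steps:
(-1862/N + c(-25)/(-1096)) + 3882 = (-1862/1739 + 39/(-1096)) + 3882 = (-1862*1/1739 + 39*(-1/1096)) + 3882 = (-1862/1739 - 39/1096) + 3882 = -2108573/1905944 + 3882 = 7396766035/1905944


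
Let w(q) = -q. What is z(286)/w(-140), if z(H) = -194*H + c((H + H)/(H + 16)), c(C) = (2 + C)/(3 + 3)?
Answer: -4188993/10570 ≈ -396.31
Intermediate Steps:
c(C) = ⅓ + C/6 (c(C) = (2 + C)/6 = (2 + C)*(⅙) = ⅓ + C/6)
z(H) = ⅓ - 194*H + H/(3*(16 + H)) (z(H) = -194*H + (⅓ + ((H + H)/(H + 16))/6) = -194*H + (⅓ + ((2*H)/(16 + H))/6) = -194*H + (⅓ + (2*H/(16 + H))/6) = -194*H + (⅓ + H/(3*(16 + H))) = ⅓ - 194*H + H/(3*(16 + H)))
z(286)/w(-140) = ((286 + (1 - 582*286)*(16 + 286))/(3*(16 + 286)))/((-1*(-140))) = ((⅓)*(286 + (1 - 166452)*302)/302)/140 = ((⅓)*(1/302)*(286 - 166451*302))*(1/140) = ((⅓)*(1/302)*(286 - 50268202))*(1/140) = ((⅓)*(1/302)*(-50267916))*(1/140) = -8377986/151*1/140 = -4188993/10570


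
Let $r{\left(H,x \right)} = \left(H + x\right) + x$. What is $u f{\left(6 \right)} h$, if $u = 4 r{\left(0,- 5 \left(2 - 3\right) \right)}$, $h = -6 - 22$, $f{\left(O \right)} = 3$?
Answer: $-3360$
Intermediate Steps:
$h = -28$
$r{\left(H,x \right)} = H + 2 x$
$u = 40$ ($u = 4 \left(0 + 2 \left(- 5 \left(2 - 3\right)\right)\right) = 4 \left(0 + 2 \left(\left(-5\right) \left(-1\right)\right)\right) = 4 \left(0 + 2 \cdot 5\right) = 4 \left(0 + 10\right) = 4 \cdot 10 = 40$)
$u f{\left(6 \right)} h = 40 \cdot 3 \left(-28\right) = 120 \left(-28\right) = -3360$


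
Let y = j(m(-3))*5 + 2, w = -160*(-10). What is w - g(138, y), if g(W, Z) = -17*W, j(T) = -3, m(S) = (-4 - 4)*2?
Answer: 3946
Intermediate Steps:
w = 1600
m(S) = -16 (m(S) = -8*2 = -16)
y = -13 (y = -3*5 + 2 = -15 + 2 = -13)
w - g(138, y) = 1600 - (-17)*138 = 1600 - 1*(-2346) = 1600 + 2346 = 3946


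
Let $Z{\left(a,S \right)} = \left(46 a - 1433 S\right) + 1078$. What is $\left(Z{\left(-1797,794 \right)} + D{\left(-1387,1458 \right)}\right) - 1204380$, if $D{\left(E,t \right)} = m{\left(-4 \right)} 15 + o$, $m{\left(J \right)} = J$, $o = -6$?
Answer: $-2423832$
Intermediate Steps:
$Z{\left(a,S \right)} = 1078 - 1433 S + 46 a$ ($Z{\left(a,S \right)} = \left(- 1433 S + 46 a\right) + 1078 = 1078 - 1433 S + 46 a$)
$D{\left(E,t \right)} = -66$ ($D{\left(E,t \right)} = \left(-4\right) 15 - 6 = -60 - 6 = -66$)
$\left(Z{\left(-1797,794 \right)} + D{\left(-1387,1458 \right)}\right) - 1204380 = \left(\left(1078 - 1137802 + 46 \left(-1797\right)\right) - 66\right) - 1204380 = \left(\left(1078 - 1137802 - 82662\right) - 66\right) - 1204380 = \left(-1219386 - 66\right) - 1204380 = -1219452 - 1204380 = -2423832$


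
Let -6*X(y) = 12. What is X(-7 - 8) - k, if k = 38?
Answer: -40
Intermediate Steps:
X(y) = -2 (X(y) = -⅙*12 = -2)
X(-7 - 8) - k = -2 - 1*38 = -2 - 38 = -40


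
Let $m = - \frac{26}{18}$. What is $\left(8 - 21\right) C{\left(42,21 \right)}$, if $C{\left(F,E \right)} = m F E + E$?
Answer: $16289$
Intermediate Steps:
$m = - \frac{13}{9}$ ($m = \left(-26\right) \frac{1}{18} = - \frac{13}{9} \approx -1.4444$)
$C{\left(F,E \right)} = E - \frac{13 E F}{9}$ ($C{\left(F,E \right)} = - \frac{13 F}{9} E + E = - \frac{13 E F}{9} + E = E - \frac{13 E F}{9}$)
$\left(8 - 21\right) C{\left(42,21 \right)} = \left(8 - 21\right) \frac{1}{9} \cdot 21 \left(9 - 546\right) = - 13 \cdot \frac{1}{9} \cdot 21 \left(9 - 546\right) = - 13 \cdot \frac{1}{9} \cdot 21 \left(-537\right) = \left(-13\right) \left(-1253\right) = 16289$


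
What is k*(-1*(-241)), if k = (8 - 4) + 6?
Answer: 2410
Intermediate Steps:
k = 10 (k = 4 + 6 = 10)
k*(-1*(-241)) = 10*(-1*(-241)) = 10*241 = 2410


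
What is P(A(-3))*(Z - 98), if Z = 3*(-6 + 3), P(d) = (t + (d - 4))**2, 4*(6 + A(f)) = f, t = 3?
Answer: -102827/16 ≈ -6426.7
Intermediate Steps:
A(f) = -6 + f/4
P(d) = (-1 + d)**2 (P(d) = (3 + (d - 4))**2 = (3 + (-4 + d))**2 = (-1 + d)**2)
Z = -9 (Z = 3*(-3) = -9)
P(A(-3))*(Z - 98) = (-1 + (-6 + (1/4)*(-3)))**2*(-9 - 98) = (-1 + (-6 - 3/4))**2*(-107) = (-1 - 27/4)**2*(-107) = (-31/4)**2*(-107) = (961/16)*(-107) = -102827/16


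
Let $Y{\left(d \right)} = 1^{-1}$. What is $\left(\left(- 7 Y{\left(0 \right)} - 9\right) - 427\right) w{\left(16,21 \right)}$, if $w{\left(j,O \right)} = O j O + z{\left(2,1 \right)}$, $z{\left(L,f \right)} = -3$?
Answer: $-3124479$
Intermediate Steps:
$Y{\left(d \right)} = 1$
$w{\left(j,O \right)} = -3 + j O^{2}$ ($w{\left(j,O \right)} = O j O - 3 = j O^{2} - 3 = -3 + j O^{2}$)
$\left(\left(- 7 Y{\left(0 \right)} - 9\right) - 427\right) w{\left(16,21 \right)} = \left(\left(\left(-7\right) 1 - 9\right) - 427\right) \left(-3 + 16 \cdot 21^{2}\right) = \left(\left(-7 - 9\right) - 427\right) \left(-3 + 16 \cdot 441\right) = \left(-16 - 427\right) \left(-3 + 7056\right) = \left(-443\right) 7053 = -3124479$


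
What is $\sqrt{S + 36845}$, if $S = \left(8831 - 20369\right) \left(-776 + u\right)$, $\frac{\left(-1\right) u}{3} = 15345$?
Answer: $\sqrt{540142163} \approx 23241.0$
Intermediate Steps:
$u = -46035$ ($u = \left(-3\right) 15345 = -46035$)
$S = 540105318$ ($S = \left(8831 - 20369\right) \left(-776 - 46035\right) = \left(-11538\right) \left(-46811\right) = 540105318$)
$\sqrt{S + 36845} = \sqrt{540105318 + 36845} = \sqrt{540142163}$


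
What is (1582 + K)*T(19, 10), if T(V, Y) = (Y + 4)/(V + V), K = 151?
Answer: 12131/19 ≈ 638.47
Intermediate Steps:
T(V, Y) = (4 + Y)/(2*V) (T(V, Y) = (4 + Y)/((2*V)) = (4 + Y)*(1/(2*V)) = (4 + Y)/(2*V))
(1582 + K)*T(19, 10) = (1582 + 151)*((½)*(4 + 10)/19) = 1733*((½)*(1/19)*14) = 1733*(7/19) = 12131/19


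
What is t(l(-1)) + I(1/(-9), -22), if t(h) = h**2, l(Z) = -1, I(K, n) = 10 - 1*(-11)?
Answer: 22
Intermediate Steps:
I(K, n) = 21 (I(K, n) = 10 + 11 = 21)
t(l(-1)) + I(1/(-9), -22) = (-1)**2 + 21 = 1 + 21 = 22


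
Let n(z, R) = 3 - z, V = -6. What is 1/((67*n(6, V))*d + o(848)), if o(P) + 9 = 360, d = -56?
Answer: 1/11607 ≈ 8.6155e-5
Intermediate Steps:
o(P) = 351 (o(P) = -9 + 360 = 351)
1/((67*n(6, V))*d + o(848)) = 1/((67*(3 - 1*6))*(-56) + 351) = 1/((67*(3 - 6))*(-56) + 351) = 1/((67*(-3))*(-56) + 351) = 1/(-201*(-56) + 351) = 1/(11256 + 351) = 1/11607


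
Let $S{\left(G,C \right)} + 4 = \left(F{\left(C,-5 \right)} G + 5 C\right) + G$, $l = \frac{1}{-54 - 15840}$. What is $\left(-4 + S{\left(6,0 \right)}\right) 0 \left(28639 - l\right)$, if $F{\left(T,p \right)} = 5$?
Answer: $0$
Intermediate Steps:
$l = - \frac{1}{15894}$ ($l = \frac{1}{-15894} = - \frac{1}{15894} \approx -6.2917 \cdot 10^{-5}$)
$S{\left(G,C \right)} = -4 + 5 C + 6 G$ ($S{\left(G,C \right)} = -4 + \left(\left(5 G + 5 C\right) + G\right) = -4 + \left(\left(5 C + 5 G\right) + G\right) = -4 + \left(5 C + 6 G\right) = -4 + 5 C + 6 G$)
$\left(-4 + S{\left(6,0 \right)}\right) 0 \left(28639 - l\right) = \left(-4 + \left(-4 + 5 \cdot 0 + 6 \cdot 6\right)\right) 0 \left(28639 - - \frac{1}{15894}\right) = \left(-4 + \left(-4 + 0 + 36\right)\right) 0 \left(28639 + \frac{1}{15894}\right) = \left(-4 + 32\right) 0 \cdot \frac{455188267}{15894} = 28 \cdot 0 \cdot \frac{455188267}{15894} = 0 \cdot \frac{455188267}{15894} = 0$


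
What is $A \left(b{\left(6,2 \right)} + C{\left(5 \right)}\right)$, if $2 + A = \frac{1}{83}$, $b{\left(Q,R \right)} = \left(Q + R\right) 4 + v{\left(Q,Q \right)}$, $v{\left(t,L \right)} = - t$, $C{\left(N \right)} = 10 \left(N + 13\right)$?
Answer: $- \frac{33990}{83} \approx -409.52$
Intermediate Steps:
$C{\left(N \right)} = 130 + 10 N$ ($C{\left(N \right)} = 10 \left(13 + N\right) = 130 + 10 N$)
$b{\left(Q,R \right)} = 3 Q + 4 R$ ($b{\left(Q,R \right)} = \left(Q + R\right) 4 - Q = \left(4 Q + 4 R\right) - Q = 3 Q + 4 R$)
$A = - \frac{165}{83}$ ($A = -2 + \frac{1}{83} = - \frac{165}{83} \approx -1.988$)
$A \left(b{\left(6,2 \right)} + C{\left(5 \right)}\right) = - \frac{165 \left(\left(3 \cdot 6 + 4 \cdot 2\right) + \left(130 + 10 \cdot 5\right)\right)}{83} = - \frac{165 \left(\left(18 + 8\right) + \left(130 + 50\right)\right)}{83} = - \frac{165 \left(26 + 180\right)}{83} = \left(- \frac{165}{83}\right) 206 = - \frac{33990}{83}$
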